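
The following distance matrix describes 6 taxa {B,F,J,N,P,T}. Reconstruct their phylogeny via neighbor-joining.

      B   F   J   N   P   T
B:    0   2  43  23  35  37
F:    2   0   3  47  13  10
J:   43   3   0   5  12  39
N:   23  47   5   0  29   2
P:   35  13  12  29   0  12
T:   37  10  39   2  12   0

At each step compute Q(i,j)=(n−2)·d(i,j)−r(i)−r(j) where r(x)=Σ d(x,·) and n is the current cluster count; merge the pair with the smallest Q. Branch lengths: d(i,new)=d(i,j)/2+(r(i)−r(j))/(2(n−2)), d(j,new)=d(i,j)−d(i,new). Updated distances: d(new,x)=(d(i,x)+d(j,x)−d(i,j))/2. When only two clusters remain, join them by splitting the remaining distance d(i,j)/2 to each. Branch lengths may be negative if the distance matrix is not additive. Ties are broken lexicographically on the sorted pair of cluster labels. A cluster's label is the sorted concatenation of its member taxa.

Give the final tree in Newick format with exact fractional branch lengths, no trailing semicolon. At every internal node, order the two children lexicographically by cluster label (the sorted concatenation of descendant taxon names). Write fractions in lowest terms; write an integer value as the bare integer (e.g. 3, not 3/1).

iteration 1: select B,F (d=2, Q=-207); attach at lengths (73/8, -57/8); label the merged cluster BF
  updated: d(BF,J)=22, d(BF,N)=34, d(BF,P)=23, d(BF,T)=45/2
iteration 2: select N,T (d=2, Q=-279/2); attach at lengths (1/12, 23/12); label the merged cluster NT
  updated: d(BF,NT)=109/4, d(J,NT)=21, d(NT,P)=39/2
iteration 3: select BF,NT (d=109/4, Q=-171/2); attach at lengths (59/4, 25/2); label the merged cluster BFNT
  updated: d(BFNT,J)=63/8, d(BFNT,P)=61/8
iteration 4: select BFNT,J (d=63/8, Q=-55/2); attach at lengths (7/4, 49/8); label the merged cluster BFJNT
  updated: d(BFJNT,P)=47/8
iteration 5: select BFJNT,P (d=47/8); attach at lengths (47/16, 47/16); label the merged cluster BFJNPT
final tree: ((((B:73/8,F:-57/8):59/4,(N:1/12,T:23/12):25/2):7/4,J:49/8):47/16,P:47/16)
total length: 45

((((B:73/8,F:-57/8):59/4,(N:1/12,T:23/12):25/2):7/4,J:49/8):47/16,P:47/16)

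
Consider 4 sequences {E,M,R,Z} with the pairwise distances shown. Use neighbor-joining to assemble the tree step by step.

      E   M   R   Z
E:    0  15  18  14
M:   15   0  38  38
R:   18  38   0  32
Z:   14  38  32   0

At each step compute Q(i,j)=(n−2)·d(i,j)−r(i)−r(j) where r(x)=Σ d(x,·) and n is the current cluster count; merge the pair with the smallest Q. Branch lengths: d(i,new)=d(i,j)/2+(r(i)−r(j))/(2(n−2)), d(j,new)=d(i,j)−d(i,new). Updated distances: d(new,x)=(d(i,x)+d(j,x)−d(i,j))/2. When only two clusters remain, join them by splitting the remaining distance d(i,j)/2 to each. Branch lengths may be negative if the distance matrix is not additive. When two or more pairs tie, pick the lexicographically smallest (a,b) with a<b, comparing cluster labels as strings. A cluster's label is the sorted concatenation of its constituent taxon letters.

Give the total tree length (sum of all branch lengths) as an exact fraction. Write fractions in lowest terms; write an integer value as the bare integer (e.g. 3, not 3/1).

101/2

step 1: merge (E,M) at d=15, Q=-108; branch lengths E→-7/2, M→37/2; new cluster EM
  updated: d(EM,R)=41/2, d(EM,Z)=37/2
step 2: merge (EM,R) at d=41/2, Q=-71; branch lengths EM→7/2, R→17; new cluster EMR
  updated: d(EMR,Z)=15
step 3: merge (EMR,Z) at d=15; branch lengths EMR→15/2, Z→15/2; new cluster EMRZ
final tree: (((E:-7/2,M:37/2):7/2,R:17):15/2,Z:15/2)
total length: 101/2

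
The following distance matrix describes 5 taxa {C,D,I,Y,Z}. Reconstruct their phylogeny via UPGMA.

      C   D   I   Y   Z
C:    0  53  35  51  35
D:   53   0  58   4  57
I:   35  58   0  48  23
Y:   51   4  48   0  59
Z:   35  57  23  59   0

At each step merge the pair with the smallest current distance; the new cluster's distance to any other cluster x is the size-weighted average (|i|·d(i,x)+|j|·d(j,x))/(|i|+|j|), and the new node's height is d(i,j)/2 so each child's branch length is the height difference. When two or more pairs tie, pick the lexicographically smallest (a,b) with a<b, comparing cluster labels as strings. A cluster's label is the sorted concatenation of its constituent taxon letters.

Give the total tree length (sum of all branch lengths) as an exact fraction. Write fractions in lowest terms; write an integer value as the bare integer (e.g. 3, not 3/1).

256/3

iteration 1: select D,Y (d=4); attach at lengths (2, 2); label the merged cluster DY
  updated: d(C,DY)=52, d(DY,I)=53, d(DY,Z)=58
iteration 2: select I,Z (d=23); attach at lengths (23/2, 23/2); label the merged cluster IZ
  updated: d(C,IZ)=35, d(DY,IZ)=111/2
iteration 3: select C,IZ (d=35); attach at lengths (35/2, 6); label the merged cluster CIZ
  updated: d(CIZ,DY)=163/3
iteration 4: select CIZ,DY (d=163/3); attach at lengths (29/3, 151/6); label the merged cluster CDIYZ
final tree: ((C:35/2,(I:23/2,Z:23/2):6):29/3,(D:2,Y:2):151/6)
total length: 256/3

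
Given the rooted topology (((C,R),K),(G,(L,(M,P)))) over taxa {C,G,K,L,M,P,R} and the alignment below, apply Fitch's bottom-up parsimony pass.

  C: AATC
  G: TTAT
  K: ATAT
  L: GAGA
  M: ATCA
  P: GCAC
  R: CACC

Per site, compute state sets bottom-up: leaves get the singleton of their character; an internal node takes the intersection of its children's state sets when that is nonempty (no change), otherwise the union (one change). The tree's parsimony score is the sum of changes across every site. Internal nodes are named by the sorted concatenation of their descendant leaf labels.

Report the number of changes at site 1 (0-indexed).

3

CR@0: {A} ∪ {C} = {A,C} (union, +1)
CKR@0: {A,C} ∩ {A} = {A} (intersection, +0)
MP@0: {A} ∪ {G} = {A,G} (union, +1)
LMP@0: {G} ∩ {A,G} = {G} (intersection, +0)
GLMP@0: {T} ∪ {G} = {G,T} (union, +1)
CGKLMPR@0: {A} ∪ {G,T} = {A,G,T} (union, +1)
CR@1: {A} ∩ {A} = {A} (intersection, +0)
CKR@1: {A} ∪ {T} = {A,T} (union, +1)
MP@1: {T} ∪ {C} = {C,T} (union, +1)
LMP@1: {A} ∪ {C,T} = {A,C,T} (union, +1)
GLMP@1: {T} ∩ {A,C,T} = {T} (intersection, +0)
CGKLMPR@1: {A,T} ∩ {T} = {T} (intersection, +0)
CR@2: {T} ∪ {C} = {C,T} (union, +1)
CKR@2: {C,T} ∪ {A} = {A,C,T} (union, +1)
MP@2: {C} ∪ {A} = {A,C} (union, +1)
LMP@2: {G} ∪ {A,C} = {A,C,G} (union, +1)
GLMP@2: {A} ∩ {A,C,G} = {A} (intersection, +0)
CGKLMPR@2: {A,C,T} ∩ {A} = {A} (intersection, +0)
CR@3: {C} ∩ {C} = {C} (intersection, +0)
CKR@3: {C} ∪ {T} = {C,T} (union, +1)
MP@3: {A} ∪ {C} = {A,C} (union, +1)
LMP@3: {A} ∩ {A,C} = {A} (intersection, +0)
GLMP@3: {T} ∪ {A} = {A,T} (union, +1)
CGKLMPR@3: {C,T} ∩ {A,T} = {T} (intersection, +0)
per-site changes: [4, 3, 4, 3]; total = 14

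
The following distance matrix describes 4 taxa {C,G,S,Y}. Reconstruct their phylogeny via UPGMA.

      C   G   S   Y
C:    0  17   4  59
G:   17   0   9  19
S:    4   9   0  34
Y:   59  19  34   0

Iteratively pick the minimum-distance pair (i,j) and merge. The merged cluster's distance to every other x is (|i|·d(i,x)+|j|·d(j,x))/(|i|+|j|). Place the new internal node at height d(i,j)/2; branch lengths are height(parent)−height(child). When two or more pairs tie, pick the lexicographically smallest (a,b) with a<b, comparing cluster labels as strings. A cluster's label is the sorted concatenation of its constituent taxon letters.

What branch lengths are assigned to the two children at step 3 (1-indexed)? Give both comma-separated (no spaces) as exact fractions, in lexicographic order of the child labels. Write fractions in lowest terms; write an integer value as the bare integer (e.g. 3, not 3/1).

iteration 1: select C,S (d=4); attach at lengths (2, 2); label the merged cluster CS
  updated: d(CS,G)=13, d(CS,Y)=93/2
iteration 2: select CS,G (d=13); attach at lengths (9/2, 13/2); label the merged cluster CGS
  updated: d(CGS,Y)=112/3
iteration 3: select CGS,Y (d=112/3); attach at lengths (73/6, 56/3); label the merged cluster CGSY
final tree: (((C:2,S:2):9/2,G:13/2):73/6,Y:56/3)
total length: 275/6

73/6,56/3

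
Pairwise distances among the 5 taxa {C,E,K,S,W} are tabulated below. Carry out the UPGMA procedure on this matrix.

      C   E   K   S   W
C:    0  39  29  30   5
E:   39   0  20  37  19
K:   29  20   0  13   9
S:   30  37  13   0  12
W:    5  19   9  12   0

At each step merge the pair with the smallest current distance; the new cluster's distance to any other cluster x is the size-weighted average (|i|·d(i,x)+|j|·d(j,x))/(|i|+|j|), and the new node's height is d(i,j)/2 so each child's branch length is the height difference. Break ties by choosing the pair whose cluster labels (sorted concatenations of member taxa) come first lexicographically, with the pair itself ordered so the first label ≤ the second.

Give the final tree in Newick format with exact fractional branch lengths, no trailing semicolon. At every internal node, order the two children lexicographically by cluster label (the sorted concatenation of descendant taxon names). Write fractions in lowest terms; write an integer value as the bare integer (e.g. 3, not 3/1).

(((C:5/2,W:5/2):15/2,(K:13/2,S:13/2):7/2):35/8,E:115/8)

iteration 1: select C,W (d=5); attach at lengths (5/2, 5/2); label the merged cluster CW
  updated: d(CW,E)=29, d(CW,K)=19, d(CW,S)=21
iteration 2: select K,S (d=13); attach at lengths (13/2, 13/2); label the merged cluster KS
  updated: d(CW,KS)=20, d(E,KS)=57/2
iteration 3: select CW,KS (d=20); attach at lengths (15/2, 7/2); label the merged cluster CKSW
  updated: d(CKSW,E)=115/4
iteration 4: select CKSW,E (d=115/4); attach at lengths (35/8, 115/8); label the merged cluster CEKSW
final tree: (((C:5/2,W:5/2):15/2,(K:13/2,S:13/2):7/2):35/8,E:115/8)
total length: 191/4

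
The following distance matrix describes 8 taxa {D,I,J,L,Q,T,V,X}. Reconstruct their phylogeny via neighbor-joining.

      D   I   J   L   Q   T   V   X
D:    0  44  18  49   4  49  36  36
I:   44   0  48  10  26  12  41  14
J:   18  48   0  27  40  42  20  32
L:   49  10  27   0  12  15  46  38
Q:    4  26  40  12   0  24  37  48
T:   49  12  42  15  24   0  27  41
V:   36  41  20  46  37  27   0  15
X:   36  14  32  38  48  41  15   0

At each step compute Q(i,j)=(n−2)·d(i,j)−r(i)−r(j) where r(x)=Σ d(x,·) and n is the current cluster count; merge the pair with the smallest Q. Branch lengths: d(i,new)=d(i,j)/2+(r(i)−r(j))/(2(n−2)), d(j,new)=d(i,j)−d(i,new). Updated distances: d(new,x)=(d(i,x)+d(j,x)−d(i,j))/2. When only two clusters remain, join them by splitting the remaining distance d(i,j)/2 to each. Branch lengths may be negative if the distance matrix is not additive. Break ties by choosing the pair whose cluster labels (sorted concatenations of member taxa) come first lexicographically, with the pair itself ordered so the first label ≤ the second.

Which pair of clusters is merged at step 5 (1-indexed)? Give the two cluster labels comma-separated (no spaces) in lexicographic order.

1. join D+Q (d=4, Q=-403) ⇒ DQ; edges |D|=23/4, |Q|=-7/4
  updated: d(DQ,I)=33, d(DQ,J)=27, d(DQ,L)=57/2, d(DQ,T)=69/2, d(DQ,V)=69/2, d(DQ,X)=40
2. join V+X (d=15, Q=-577/2) ⇒ VX; edges |V|=157/20, |X|=143/20
  updated: d(DQ,VX)=119/4, d(I,VX)=20, d(J,VX)=37/2, d(L,VX)=69/2, d(T,VX)=53/2
3. join J+VX (d=37/2, Q=-871/4) ⇒ JVX; edges |J|=429/32, |VX|=163/32
  updated: d(DQ,JVX)=153/8, d(I,JVX)=99/4, d(JVX,L)=43/2, d(JVX,T)=25
4. join DQ+JVX (d=153/8, Q=-1185/8) ⇒ DJQVX; edges |DQ|=219/16, |JVX|=87/16
  updated: d(DJQVX,I)=309/16, d(DJQVX,L)=247/16, d(DJQVX,T)=323/16
5. join DJQVX+L (d=247/16, Q=-129/2) ⇒ DJLQVX; edges |DJQVX|=363/32, |L|=131/32
  updated: d(DJLQVX,I)=111/16, d(DJLQVX,T)=79/8
6. join DJLQVX+I (d=111/16, Q=-461/16) ⇒ DIJLQVX; edges |DJLQVX|=77/32, |I|=145/32
  updated: d(DIJLQVX,T)=239/32
7. join DIJLQVX+T (d=239/32) ⇒ DIJLQTVX; edges |DIJLQVX|=239/64, |T|=239/64
final tree: (((((D:23/4,Q:-7/4):219/16,(J:429/32,(V:157/20,X:143/20):163/32):87/16):363/32,L:131/32):77/32,I:145/32):239/64,T:239/64)
total length: 2767/32

DJQVX,L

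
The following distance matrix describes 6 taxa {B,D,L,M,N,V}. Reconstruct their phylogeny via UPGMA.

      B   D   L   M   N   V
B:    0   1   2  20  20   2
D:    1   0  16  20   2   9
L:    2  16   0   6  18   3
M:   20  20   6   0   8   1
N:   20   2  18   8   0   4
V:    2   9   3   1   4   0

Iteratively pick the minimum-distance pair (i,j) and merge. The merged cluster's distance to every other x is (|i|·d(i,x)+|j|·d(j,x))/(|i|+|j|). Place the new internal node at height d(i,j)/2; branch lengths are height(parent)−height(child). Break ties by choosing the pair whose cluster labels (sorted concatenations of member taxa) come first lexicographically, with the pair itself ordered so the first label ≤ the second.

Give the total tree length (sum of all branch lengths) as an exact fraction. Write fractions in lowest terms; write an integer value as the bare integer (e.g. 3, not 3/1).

1. join B+D (d=1) ⇒ BD; edges |B|=1/2, |D|=1/2
  updated: d(BD,L)=9, d(BD,M)=20, d(BD,N)=11, d(BD,V)=11/2
2. join M+V (d=1) ⇒ MV; edges |M|=1/2, |V|=1/2
  updated: d(BD,MV)=51/4, d(L,MV)=9/2, d(MV,N)=6
3. join L+MV (d=9/2) ⇒ LMV; edges |L|=9/4, |MV|=7/4
  updated: d(BD,LMV)=23/2, d(LMV,N)=10
4. join LMV+N (d=10) ⇒ LMNV; edges |LMV|=11/4, |N|=5
  updated: d(BD,LMNV)=91/8
5. join BD+LMNV (d=91/8) ⇒ BDLMNV; edges |BD|=83/16, |LMNV|=11/16
final tree: ((B:1/2,D:1/2):83/16,((L:9/4,(M:1/2,V:1/2):7/4):11/4,N:5):11/16)
total length: 157/8

157/8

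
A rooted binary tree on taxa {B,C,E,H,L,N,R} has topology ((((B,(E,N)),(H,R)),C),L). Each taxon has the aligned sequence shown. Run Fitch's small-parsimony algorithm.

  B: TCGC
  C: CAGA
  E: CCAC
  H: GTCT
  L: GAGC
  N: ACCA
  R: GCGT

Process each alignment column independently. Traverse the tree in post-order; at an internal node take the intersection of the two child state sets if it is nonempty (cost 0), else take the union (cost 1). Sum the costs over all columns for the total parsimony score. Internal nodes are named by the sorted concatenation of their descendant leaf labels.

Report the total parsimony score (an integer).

12

site 0, node EN: E={C} ∪ N={A} → {A,C} (+1)
site 0, node BEN: B={T} ∪ EN={A,C} → {A,C,T} (+1)
site 0, node HR: H={G} ∩ R={G} → {G} (+0)
site 0, node BEHNR: BEN={A,C,T} ∪ HR={G} → {A,C,G,T} (+1)
site 0, node BCEHNR: BEHNR={A,C,G,T} ∩ C={C} → {C} (+0)
site 0, node BCEHLNR: BCEHNR={C} ∪ L={G} → {C,G} (+1)
site 1, node EN: E={C} ∩ N={C} → {C} (+0)
site 1, node BEN: B={C} ∩ EN={C} → {C} (+0)
site 1, node HR: H={T} ∪ R={C} → {C,T} (+1)
site 1, node BEHNR: BEN={C} ∩ HR={C,T} → {C} (+0)
site 1, node BCEHNR: BEHNR={C} ∪ C={A} → {A,C} (+1)
site 1, node BCEHLNR: BCEHNR={A,C} ∩ L={A} → {A} (+0)
site 2, node EN: E={A} ∪ N={C} → {A,C} (+1)
site 2, node BEN: B={G} ∪ EN={A,C} → {A,C,G} (+1)
site 2, node HR: H={C} ∪ R={G} → {C,G} (+1)
site 2, node BEHNR: BEN={A,C,G} ∩ HR={C,G} → {C,G} (+0)
site 2, node BCEHNR: BEHNR={C,G} ∩ C={G} → {G} (+0)
site 2, node BCEHLNR: BCEHNR={G} ∩ L={G} → {G} (+0)
site 3, node EN: E={C} ∪ N={A} → {A,C} (+1)
site 3, node BEN: B={C} ∩ EN={A,C} → {C} (+0)
site 3, node HR: H={T} ∩ R={T} → {T} (+0)
site 3, node BEHNR: BEN={C} ∪ HR={T} → {C,T} (+1)
site 3, node BCEHNR: BEHNR={C,T} ∪ C={A} → {A,C,T} (+1)
site 3, node BCEHLNR: BCEHNR={A,C,T} ∩ L={C} → {C} (+0)
per-site changes: [4, 2, 3, 3]; total = 12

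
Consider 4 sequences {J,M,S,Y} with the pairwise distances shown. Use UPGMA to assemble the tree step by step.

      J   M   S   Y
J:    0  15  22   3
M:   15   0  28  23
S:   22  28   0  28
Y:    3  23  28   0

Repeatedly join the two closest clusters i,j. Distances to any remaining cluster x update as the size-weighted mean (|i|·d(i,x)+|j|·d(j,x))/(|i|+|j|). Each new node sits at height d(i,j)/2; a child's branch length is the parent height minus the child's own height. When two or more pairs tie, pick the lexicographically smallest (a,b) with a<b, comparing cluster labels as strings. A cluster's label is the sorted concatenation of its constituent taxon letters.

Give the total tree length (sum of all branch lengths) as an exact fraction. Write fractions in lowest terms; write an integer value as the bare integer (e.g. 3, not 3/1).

step 1: merge (J,Y) at d=3; branch lengths J→3/2, Y→3/2; new cluster JY
  updated: d(JY,M)=19, d(JY,S)=25
step 2: merge (JY,M) at d=19; branch lengths JY→8, M→19/2; new cluster JMY
  updated: d(JMY,S)=26
step 3: merge (JMY,S) at d=26; branch lengths JMY→7/2, S→13; new cluster JMSY
final tree: (((J:3/2,Y:3/2):8,M:19/2):7/2,S:13)
total length: 37

37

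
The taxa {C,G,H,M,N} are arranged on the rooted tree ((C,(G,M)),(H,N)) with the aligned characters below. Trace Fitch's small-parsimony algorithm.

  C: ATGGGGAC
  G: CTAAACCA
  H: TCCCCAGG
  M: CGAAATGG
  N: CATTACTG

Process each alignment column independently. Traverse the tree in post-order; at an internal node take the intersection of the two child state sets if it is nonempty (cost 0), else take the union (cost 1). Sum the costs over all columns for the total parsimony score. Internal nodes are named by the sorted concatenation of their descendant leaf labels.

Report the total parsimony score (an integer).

21

GM@0: {C} ∩ {C} = {C} (intersection, +0)
CGM@0: {A} ∪ {C} = {A,C} (union, +1)
HN@0: {T} ∪ {C} = {C,T} (union, +1)
CGHMN@0: {A,C} ∩ {C,T} = {C} (intersection, +0)
GM@1: {T} ∪ {G} = {G,T} (union, +1)
CGM@1: {T} ∩ {G,T} = {T} (intersection, +0)
HN@1: {C} ∪ {A} = {A,C} (union, +1)
CGHMN@1: {T} ∪ {A,C} = {A,C,T} (union, +1)
GM@2: {A} ∩ {A} = {A} (intersection, +0)
CGM@2: {G} ∪ {A} = {A,G} (union, +1)
HN@2: {C} ∪ {T} = {C,T} (union, +1)
CGHMN@2: {A,G} ∪ {C,T} = {A,C,G,T} (union, +1)
GM@3: {A} ∩ {A} = {A} (intersection, +0)
CGM@3: {G} ∪ {A} = {A,G} (union, +1)
HN@3: {C} ∪ {T} = {C,T} (union, +1)
CGHMN@3: {A,G} ∪ {C,T} = {A,C,G,T} (union, +1)
GM@4: {A} ∩ {A} = {A} (intersection, +0)
CGM@4: {G} ∪ {A} = {A,G} (union, +1)
HN@4: {C} ∪ {A} = {A,C} (union, +1)
CGHMN@4: {A,G} ∩ {A,C} = {A} (intersection, +0)
GM@5: {C} ∪ {T} = {C,T} (union, +1)
CGM@5: {G} ∪ {C,T} = {C,G,T} (union, +1)
HN@5: {A} ∪ {C} = {A,C} (union, +1)
CGHMN@5: {C,G,T} ∩ {A,C} = {C} (intersection, +0)
GM@6: {C} ∪ {G} = {C,G} (union, +1)
CGM@6: {A} ∪ {C,G} = {A,C,G} (union, +1)
HN@6: {G} ∪ {T} = {G,T} (union, +1)
CGHMN@6: {A,C,G} ∩ {G,T} = {G} (intersection, +0)
GM@7: {A} ∪ {G} = {A,G} (union, +1)
CGM@7: {C} ∪ {A,G} = {A,C,G} (union, +1)
HN@7: {G} ∩ {G} = {G} (intersection, +0)
CGHMN@7: {A,C,G} ∩ {G} = {G} (intersection, +0)
per-site changes: [2, 3, 3, 3, 2, 3, 3, 2]; total = 21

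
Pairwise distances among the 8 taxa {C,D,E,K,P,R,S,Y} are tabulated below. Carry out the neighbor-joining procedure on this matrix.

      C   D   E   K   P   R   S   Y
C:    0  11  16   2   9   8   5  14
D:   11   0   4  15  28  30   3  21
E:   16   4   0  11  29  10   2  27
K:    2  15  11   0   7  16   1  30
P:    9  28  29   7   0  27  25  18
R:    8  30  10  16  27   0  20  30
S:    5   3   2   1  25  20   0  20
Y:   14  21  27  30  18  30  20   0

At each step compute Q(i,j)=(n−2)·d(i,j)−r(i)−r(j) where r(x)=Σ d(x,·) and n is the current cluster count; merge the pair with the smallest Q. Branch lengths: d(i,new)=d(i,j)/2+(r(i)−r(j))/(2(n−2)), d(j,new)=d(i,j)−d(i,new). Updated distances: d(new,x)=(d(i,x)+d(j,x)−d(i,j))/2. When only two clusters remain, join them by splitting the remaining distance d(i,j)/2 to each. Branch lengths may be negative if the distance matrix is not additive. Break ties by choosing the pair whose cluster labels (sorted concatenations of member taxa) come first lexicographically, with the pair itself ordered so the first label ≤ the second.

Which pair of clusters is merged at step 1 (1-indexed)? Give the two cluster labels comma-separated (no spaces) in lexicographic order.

P,Y

1. join P+Y (d=18, Q=-195) ⇒ PY; edges |P|=91/12, |Y|=125/12
  updated: d(C,PY)=5/2, d(D,PY)=31/2, d(E,PY)=19, d(K,PY)=19/2, d(PY,R)=39/2, d(PY,S)=27/2
2. join D+E (d=4, Q=-241/2) ⇒ DE; edges |D|=73/20, |E|=7/20
  updated: d(C,DE)=23/2, d(DE,K)=11, d(DE,PY)=61/4, d(DE,R)=18, d(DE,S)=1/2
3. join DE+S (d=1/2, Q=-377/4) ⇒ DES; edges |DE|=73/32, |S|=-57/32
  updated: d(C,DES)=8, d(DES,K)=23/4, d(DES,PY)=113/8, d(DES,R)=75/4
4. join DES+K (d=23/4, Q=-501/8) ⇒ DEKS; edges |DES|=245/48, |K|=31/48
  updated: d(C,DEKS)=17/8, d(DEKS,PY)=143/16, d(DEKS,R)=29/2
5. join C+R (d=8, Q=-309/8) ⇒ CR; edges |C|=-107/32, |R|=363/32
  updated: d(CR,DEKS)=69/16, d(CR,PY)=7
6. join CR+DEKS (d=69/16, Q=-81/4) ⇒ CDEKRS; edges |CR|=19/16, |DEKS|=25/8
  updated: d(CDEKRS,PY)=93/16
7. join CDEKRS+PY (d=93/16) ⇒ CDEKPRSY; edges |CDEKRS|=93/32, |PY|=93/32
final tree: (((C:-107/32,R:363/32):19/16,(((D:73/20,E:7/20):73/32,S:-57/32):245/48,K:31/48):25/8):93/32,(P:91/12,Y:125/12):93/32)
total length: 371/8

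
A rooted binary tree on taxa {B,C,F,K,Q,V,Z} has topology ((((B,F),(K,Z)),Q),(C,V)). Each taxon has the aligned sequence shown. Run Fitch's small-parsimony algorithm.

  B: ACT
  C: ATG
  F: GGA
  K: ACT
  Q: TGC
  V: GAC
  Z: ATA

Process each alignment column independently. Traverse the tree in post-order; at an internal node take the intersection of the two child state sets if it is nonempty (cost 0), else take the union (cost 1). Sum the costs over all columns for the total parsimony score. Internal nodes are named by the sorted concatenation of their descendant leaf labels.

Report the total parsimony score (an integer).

site 0, node BF: B={A} ∪ F={G} → {A,G} (+1)
site 0, node KZ: K={A} ∩ Z={A} → {A} (+0)
site 0, node BFKZ: BF={A,G} ∩ KZ={A} → {A} (+0)
site 0, node BFKQZ: BFKZ={A} ∪ Q={T} → {A,T} (+1)
site 0, node CV: C={A} ∪ V={G} → {A,G} (+1)
site 0, node BCFKQVZ: BFKQZ={A,T} ∩ CV={A,G} → {A} (+0)
site 1, node BF: B={C} ∪ F={G} → {C,G} (+1)
site 1, node KZ: K={C} ∪ Z={T} → {C,T} (+1)
site 1, node BFKZ: BF={C,G} ∩ KZ={C,T} → {C} (+0)
site 1, node BFKQZ: BFKZ={C} ∪ Q={G} → {C,G} (+1)
site 1, node CV: C={T} ∪ V={A} → {A,T} (+1)
site 1, node BCFKQVZ: BFKQZ={C,G} ∪ CV={A,T} → {A,C,G,T} (+1)
site 2, node BF: B={T} ∪ F={A} → {A,T} (+1)
site 2, node KZ: K={T} ∪ Z={A} → {A,T} (+1)
site 2, node BFKZ: BF={A,T} ∩ KZ={A,T} → {A,T} (+0)
site 2, node BFKQZ: BFKZ={A,T} ∪ Q={C} → {A,C,T} (+1)
site 2, node CV: C={G} ∪ V={C} → {C,G} (+1)
site 2, node BCFKQVZ: BFKQZ={A,C,T} ∩ CV={C,G} → {C} (+0)
per-site changes: [3, 5, 4]; total = 12

12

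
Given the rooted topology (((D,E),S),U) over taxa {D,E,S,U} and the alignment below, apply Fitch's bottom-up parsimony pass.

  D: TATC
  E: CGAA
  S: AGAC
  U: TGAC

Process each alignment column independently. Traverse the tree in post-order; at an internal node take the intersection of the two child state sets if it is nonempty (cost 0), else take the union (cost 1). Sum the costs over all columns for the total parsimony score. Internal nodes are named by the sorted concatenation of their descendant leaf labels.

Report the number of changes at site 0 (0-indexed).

DE@0: {T} ∪ {C} = {C,T} (union, +1)
DES@0: {C,T} ∪ {A} = {A,C,T} (union, +1)
DESU@0: {A,C,T} ∩ {T} = {T} (intersection, +0)
DE@1: {A} ∪ {G} = {A,G} (union, +1)
DES@1: {A,G} ∩ {G} = {G} (intersection, +0)
DESU@1: {G} ∩ {G} = {G} (intersection, +0)
DE@2: {T} ∪ {A} = {A,T} (union, +1)
DES@2: {A,T} ∩ {A} = {A} (intersection, +0)
DESU@2: {A} ∩ {A} = {A} (intersection, +0)
DE@3: {C} ∪ {A} = {A,C} (union, +1)
DES@3: {A,C} ∩ {C} = {C} (intersection, +0)
DESU@3: {C} ∩ {C} = {C} (intersection, +0)
per-site changes: [2, 1, 1, 1]; total = 5

2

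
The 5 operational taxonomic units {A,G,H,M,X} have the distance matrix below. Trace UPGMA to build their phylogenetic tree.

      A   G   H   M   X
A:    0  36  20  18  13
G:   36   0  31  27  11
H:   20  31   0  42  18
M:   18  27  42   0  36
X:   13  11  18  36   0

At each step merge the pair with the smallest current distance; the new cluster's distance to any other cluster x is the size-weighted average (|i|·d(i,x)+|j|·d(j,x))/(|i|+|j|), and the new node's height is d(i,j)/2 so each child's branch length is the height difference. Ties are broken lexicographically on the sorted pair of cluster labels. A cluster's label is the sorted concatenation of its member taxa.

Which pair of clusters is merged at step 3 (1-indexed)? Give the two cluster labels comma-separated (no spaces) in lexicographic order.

step 1: merge (G,X) at d=11; branch lengths G→11/2, X→11/2; new cluster GX
  updated: d(A,GX)=49/2, d(GX,H)=49/2, d(GX,M)=63/2
step 2: merge (A,M) at d=18; branch lengths A→9, M→9; new cluster AM
  updated: d(AM,GX)=28, d(AM,H)=31
step 3: merge (GX,H) at d=49/2; branch lengths GX→27/4, H→49/4; new cluster GHX
  updated: d(AM,GHX)=29
step 4: merge (AM,GHX) at d=29; branch lengths AM→11/2, GHX→9/4; new cluster AGHMX
final tree: ((A:9,M:9):11/2,((G:11/2,X:11/2):27/4,H:49/4):9/4)
total length: 223/4

GX,H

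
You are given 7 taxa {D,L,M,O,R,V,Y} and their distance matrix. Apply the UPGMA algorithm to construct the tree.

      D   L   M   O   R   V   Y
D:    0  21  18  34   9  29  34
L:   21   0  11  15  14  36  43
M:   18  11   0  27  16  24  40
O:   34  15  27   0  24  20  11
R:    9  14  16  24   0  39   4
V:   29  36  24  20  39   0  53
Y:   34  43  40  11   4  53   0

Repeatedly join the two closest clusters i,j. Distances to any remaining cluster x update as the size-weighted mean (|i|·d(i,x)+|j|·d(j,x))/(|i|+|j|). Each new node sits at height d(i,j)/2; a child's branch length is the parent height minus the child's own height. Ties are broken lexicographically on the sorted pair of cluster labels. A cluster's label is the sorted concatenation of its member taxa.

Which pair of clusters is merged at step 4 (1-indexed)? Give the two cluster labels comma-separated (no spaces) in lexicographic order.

D,LM

1. join R+Y (d=4) ⇒ RY; edges |R|=2, |Y|=2
  updated: d(D,RY)=43/2, d(L,RY)=57/2, d(M,RY)=28, d(O,RY)=35/2, d(RY,V)=46
2. join L+M (d=11) ⇒ LM; edges |L|=11/2, |M|=11/2
  updated: d(D,LM)=39/2, d(LM,O)=21, d(LM,RY)=113/4, d(LM,V)=30
3. join O+RY (d=35/2) ⇒ ORY; edges |O|=35/4, |RY|=27/4
  updated: d(D,ORY)=77/3, d(LM,ORY)=155/6, d(ORY,V)=112/3
4. join D+LM (d=39/2) ⇒ DLM; edges |D|=39/4, |LM|=17/4
  updated: d(DLM,ORY)=232/9, d(DLM,V)=89/3
5. join DLM+ORY (d=232/9) ⇒ DLMORY; edges |DLM|=113/36, |ORY|=149/36
  updated: d(DLMORY,V)=67/2
6. join DLMORY+V (d=67/2) ⇒ DLMORVY; edges |DLMORY|=139/36, |V|=67/4
final tree: (((D:39/4,(L:11/2,M:11/2):17/4):113/36,(O:35/4,(R:2,Y:2):27/4):149/36):139/36,V:67/4)
total length: 1303/18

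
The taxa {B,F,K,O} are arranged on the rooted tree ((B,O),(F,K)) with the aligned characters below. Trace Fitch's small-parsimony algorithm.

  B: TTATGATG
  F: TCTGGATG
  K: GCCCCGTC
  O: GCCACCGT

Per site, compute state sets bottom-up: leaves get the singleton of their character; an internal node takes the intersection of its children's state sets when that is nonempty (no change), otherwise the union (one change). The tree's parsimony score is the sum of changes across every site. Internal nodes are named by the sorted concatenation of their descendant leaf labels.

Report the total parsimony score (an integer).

15

BO@0: {T} ∪ {G} = {G,T} (union, +1)
FK@0: {T} ∪ {G} = {G,T} (union, +1)
BFKO@0: {G,T} ∩ {G,T} = {G,T} (intersection, +0)
BO@1: {T} ∪ {C} = {C,T} (union, +1)
FK@1: {C} ∩ {C} = {C} (intersection, +0)
BFKO@1: {C,T} ∩ {C} = {C} (intersection, +0)
BO@2: {A} ∪ {C} = {A,C} (union, +1)
FK@2: {T} ∪ {C} = {C,T} (union, +1)
BFKO@2: {A,C} ∩ {C,T} = {C} (intersection, +0)
BO@3: {T} ∪ {A} = {A,T} (union, +1)
FK@3: {G} ∪ {C} = {C,G} (union, +1)
BFKO@3: {A,T} ∪ {C,G} = {A,C,G,T} (union, +1)
BO@4: {G} ∪ {C} = {C,G} (union, +1)
FK@4: {G} ∪ {C} = {C,G} (union, +1)
BFKO@4: {C,G} ∩ {C,G} = {C,G} (intersection, +0)
BO@5: {A} ∪ {C} = {A,C} (union, +1)
FK@5: {A} ∪ {G} = {A,G} (union, +1)
BFKO@5: {A,C} ∩ {A,G} = {A} (intersection, +0)
BO@6: {T} ∪ {G} = {G,T} (union, +1)
FK@6: {T} ∩ {T} = {T} (intersection, +0)
BFKO@6: {G,T} ∩ {T} = {T} (intersection, +0)
BO@7: {G} ∪ {T} = {G,T} (union, +1)
FK@7: {G} ∪ {C} = {C,G} (union, +1)
BFKO@7: {G,T} ∩ {C,G} = {G} (intersection, +0)
per-site changes: [2, 1, 2, 3, 2, 2, 1, 2]; total = 15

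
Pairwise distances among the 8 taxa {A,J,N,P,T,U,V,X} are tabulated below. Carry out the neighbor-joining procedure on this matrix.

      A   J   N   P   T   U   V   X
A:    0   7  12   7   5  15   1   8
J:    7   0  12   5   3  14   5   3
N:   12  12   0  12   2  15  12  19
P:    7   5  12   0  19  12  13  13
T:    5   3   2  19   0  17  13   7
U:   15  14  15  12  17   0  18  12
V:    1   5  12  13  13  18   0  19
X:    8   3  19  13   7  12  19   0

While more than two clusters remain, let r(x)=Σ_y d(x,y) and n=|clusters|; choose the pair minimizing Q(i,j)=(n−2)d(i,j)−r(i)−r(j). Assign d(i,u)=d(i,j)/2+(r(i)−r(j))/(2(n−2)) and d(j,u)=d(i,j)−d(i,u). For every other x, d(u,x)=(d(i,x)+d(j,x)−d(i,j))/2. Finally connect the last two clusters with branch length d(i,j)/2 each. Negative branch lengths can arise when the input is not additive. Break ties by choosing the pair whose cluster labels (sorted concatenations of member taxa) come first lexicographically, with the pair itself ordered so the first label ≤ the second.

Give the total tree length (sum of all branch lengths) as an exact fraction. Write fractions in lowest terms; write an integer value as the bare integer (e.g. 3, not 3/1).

32

iteration 1: select N,T (d=2, Q=-138); attach at lengths (5/2, -1/2); label the merged cluster NT
  updated: d(A,NT)=15/2, d(J,NT)=13/2, d(NT,P)=29/2, d(NT,U)=15, d(NT,V)=23/2, d(NT,X)=12
iteration 2: select A,V (d=1, Q=-108); attach at lengths (-17/10, 27/10); label the merged cluster AV
  updated: d(AV,J)=11/2, d(AV,NT)=9, d(AV,P)=19/2, d(AV,U)=16, d(AV,X)=13
iteration 3: select J,X (d=3, Q=-75); attach at lengths (-7/8, 31/8); label the merged cluster JX
  updated: d(AV,JX)=31/4, d(JX,NT)=31/4, d(JX,P)=15/2, d(JX,U)=23/2
iteration 4: select P,U (d=12, Q=-62); attach at lengths (25/6, 47/6); label the merged cluster PU
  updated: d(AV,PU)=27/4, d(JX,PU)=7/2, d(NT,PU)=35/4
iteration 5: select AV,NT (d=9, Q=-31); attach at lengths (4, 5); label the merged cluster ANTV
  updated: d(ANTV,JX)=13/4, d(ANTV,PU)=13/4
iteration 6: select ANTV,JX (d=13/4, Q=-10); attach at lengths (3/2, 7/4); label the merged cluster AJNTVX
  updated: d(AJNTVX,PU)=7/4
iteration 7: select AJNTVX,PU (d=7/4); attach at lengths (7/8, 7/8); label the merged cluster AJNPTUVX
final tree: ((((A:-17/10,V:27/10):4,(N:5/2,T:-1/2):5):3/2,(J:-7/8,X:31/8):7/4):7/8,(P:25/6,U:47/6):7/8)
total length: 32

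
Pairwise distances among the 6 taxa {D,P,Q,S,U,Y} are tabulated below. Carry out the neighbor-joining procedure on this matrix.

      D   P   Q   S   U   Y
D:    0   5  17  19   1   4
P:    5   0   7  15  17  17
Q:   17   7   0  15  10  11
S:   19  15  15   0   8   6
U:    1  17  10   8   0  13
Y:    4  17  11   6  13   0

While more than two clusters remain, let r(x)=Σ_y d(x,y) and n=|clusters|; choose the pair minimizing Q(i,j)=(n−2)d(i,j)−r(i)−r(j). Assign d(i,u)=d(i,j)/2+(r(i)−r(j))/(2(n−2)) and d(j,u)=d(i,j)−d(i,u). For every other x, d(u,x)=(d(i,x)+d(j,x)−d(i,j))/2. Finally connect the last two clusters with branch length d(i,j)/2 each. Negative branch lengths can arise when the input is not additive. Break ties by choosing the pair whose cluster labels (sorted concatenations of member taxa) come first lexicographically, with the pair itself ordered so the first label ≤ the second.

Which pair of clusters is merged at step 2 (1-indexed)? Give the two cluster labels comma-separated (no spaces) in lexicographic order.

D,U

iteration 1: select P,Q (d=7, Q=-93); attach at lengths (29/8, 27/8); label the merged cluster PQ
  updated: d(D,PQ)=15/2, d(PQ,S)=23/2, d(PQ,U)=10, d(PQ,Y)=21/2
iteration 2: select D,U (d=1, Q=-121/2); attach at lengths (5/12, 7/12); label the merged cluster DU
  updated: d(DU,PQ)=33/4, d(DU,S)=13, d(DU,Y)=8
iteration 3: select DU,PQ (d=33/4, Q=-43); attach at lengths (31/8, 35/8); label the merged cluster DPQU
  updated: d(DPQU,S)=65/8, d(DPQU,Y)=41/8
iteration 4: select DPQU,S (d=65/8, Q=-77/4); attach at lengths (29/8, 9/2); label the merged cluster DPQSU
  updated: d(DPQSU,Y)=3/2
iteration 5: select DPQSU,Y (d=3/2); attach at lengths (3/4, 3/4); label the merged cluster DPQSUY
final tree: ((((D:5/12,U:7/12):31/8,(P:29/8,Q:27/8):35/8):29/8,S:9/2):3/4,Y:3/4)
total length: 207/8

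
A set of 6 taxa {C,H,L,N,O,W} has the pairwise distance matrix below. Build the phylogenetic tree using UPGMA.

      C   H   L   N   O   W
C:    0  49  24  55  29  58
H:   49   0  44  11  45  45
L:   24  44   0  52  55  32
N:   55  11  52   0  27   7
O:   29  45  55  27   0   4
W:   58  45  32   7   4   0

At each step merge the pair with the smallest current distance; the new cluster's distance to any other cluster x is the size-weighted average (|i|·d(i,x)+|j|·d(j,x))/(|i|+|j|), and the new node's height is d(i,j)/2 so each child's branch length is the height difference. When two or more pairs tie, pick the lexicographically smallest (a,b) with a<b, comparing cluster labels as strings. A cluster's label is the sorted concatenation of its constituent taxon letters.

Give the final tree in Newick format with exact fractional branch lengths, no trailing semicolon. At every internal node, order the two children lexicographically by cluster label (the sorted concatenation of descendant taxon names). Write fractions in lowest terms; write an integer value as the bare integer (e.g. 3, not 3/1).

((C:12,L:12):91/8,((H:11/2,N:11/2):10,(O:2,W:2):27/2):63/8)

step 1: merge (O,W) at d=4; branch lengths O→2, W→2; new cluster OW
  updated: d(C,OW)=87/2, d(H,OW)=45, d(L,OW)=87/2, d(N,OW)=17
step 2: merge (H,N) at d=11; branch lengths H→11/2, N→11/2; new cluster HN
  updated: d(C,HN)=52, d(HN,L)=48, d(HN,OW)=31
step 3: merge (C,L) at d=24; branch lengths C→12, L→12; new cluster CL
  updated: d(CL,HN)=50, d(CL,OW)=87/2
step 4: merge (HN,OW) at d=31; branch lengths HN→10, OW→27/2; new cluster HNOW
  updated: d(CL,HNOW)=187/4
step 5: merge (CL,HNOW) at d=187/4; branch lengths CL→91/8, HNOW→63/8; new cluster CHLNOW
final tree: ((C:12,L:12):91/8,((H:11/2,N:11/2):10,(O:2,W:2):27/2):63/8)
total length: 327/4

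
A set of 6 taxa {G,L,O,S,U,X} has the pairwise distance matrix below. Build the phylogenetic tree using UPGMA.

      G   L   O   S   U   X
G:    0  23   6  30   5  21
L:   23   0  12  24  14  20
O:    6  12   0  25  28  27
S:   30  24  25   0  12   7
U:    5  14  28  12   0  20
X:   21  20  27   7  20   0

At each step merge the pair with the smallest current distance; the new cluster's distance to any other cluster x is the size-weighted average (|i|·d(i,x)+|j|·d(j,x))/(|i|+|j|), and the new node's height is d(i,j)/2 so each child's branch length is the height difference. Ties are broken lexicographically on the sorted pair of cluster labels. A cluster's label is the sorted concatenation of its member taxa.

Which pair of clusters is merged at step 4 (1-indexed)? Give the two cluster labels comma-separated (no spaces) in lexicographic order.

step 1: merge (G,U) at d=5; branch lengths G→5/2, U→5/2; new cluster GU
  updated: d(GU,L)=37/2, d(GU,O)=17, d(GU,S)=21, d(GU,X)=41/2
step 2: merge (S,X) at d=7; branch lengths S→7/2, X→7/2; new cluster SX
  updated: d(GU,SX)=83/4, d(L,SX)=22, d(O,SX)=26
step 3: merge (L,O) at d=12; branch lengths L→6, O→6; new cluster LO
  updated: d(GU,LO)=71/4, d(LO,SX)=24
step 4: merge (GU,LO) at d=71/4; branch lengths GU→51/8, LO→23/8; new cluster GLOU
  updated: d(GLOU,SX)=179/8
step 5: merge (GLOU,SX) at d=179/8; branch lengths GLOU→37/16, SX→123/16; new cluster GLOSUX
final tree: (((G:5/2,U:5/2):51/8,(L:6,O:6):23/8):37/16,(S:7/2,X:7/2):123/16)
total length: 173/4

GU,LO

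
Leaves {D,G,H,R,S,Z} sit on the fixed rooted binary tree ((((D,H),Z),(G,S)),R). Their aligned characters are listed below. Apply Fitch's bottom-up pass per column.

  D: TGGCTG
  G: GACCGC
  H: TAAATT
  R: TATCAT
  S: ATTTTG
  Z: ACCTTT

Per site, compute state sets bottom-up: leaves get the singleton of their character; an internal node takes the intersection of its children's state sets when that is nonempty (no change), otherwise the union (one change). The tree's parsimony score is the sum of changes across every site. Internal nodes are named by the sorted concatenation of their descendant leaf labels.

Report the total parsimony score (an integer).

[col 0] DH: children D:{T}, H:{T} ∩→ {T}; cost 0
[col 0] DHZ: children DH:{T}, Z:{A} ∪→ {A,T}; cost 1
[col 0] GS: children G:{G}, S:{A} ∪→ {A,G}; cost 1
[col 0] DGHSZ: children DHZ:{A,T}, GS:{A,G} ∩→ {A}; cost 0
[col 0] DGHRSZ: children DGHSZ:{A}, R:{T} ∪→ {A,T}; cost 1
[col 1] DH: children D:{G}, H:{A} ∪→ {A,G}; cost 1
[col 1] DHZ: children DH:{A,G}, Z:{C} ∪→ {A,C,G}; cost 1
[col 1] GS: children G:{A}, S:{T} ∪→ {A,T}; cost 1
[col 1] DGHSZ: children DHZ:{A,C,G}, GS:{A,T} ∩→ {A}; cost 0
[col 1] DGHRSZ: children DGHSZ:{A}, R:{A} ∩→ {A}; cost 0
[col 2] DH: children D:{G}, H:{A} ∪→ {A,G}; cost 1
[col 2] DHZ: children DH:{A,G}, Z:{C} ∪→ {A,C,G}; cost 1
[col 2] GS: children G:{C}, S:{T} ∪→ {C,T}; cost 1
[col 2] DGHSZ: children DHZ:{A,C,G}, GS:{C,T} ∩→ {C}; cost 0
[col 2] DGHRSZ: children DGHSZ:{C}, R:{T} ∪→ {C,T}; cost 1
[col 3] DH: children D:{C}, H:{A} ∪→ {A,C}; cost 1
[col 3] DHZ: children DH:{A,C}, Z:{T} ∪→ {A,C,T}; cost 1
[col 3] GS: children G:{C}, S:{T} ∪→ {C,T}; cost 1
[col 3] DGHSZ: children DHZ:{A,C,T}, GS:{C,T} ∩→ {C,T}; cost 0
[col 3] DGHRSZ: children DGHSZ:{C,T}, R:{C} ∩→ {C}; cost 0
[col 4] DH: children D:{T}, H:{T} ∩→ {T}; cost 0
[col 4] DHZ: children DH:{T}, Z:{T} ∩→ {T}; cost 0
[col 4] GS: children G:{G}, S:{T} ∪→ {G,T}; cost 1
[col 4] DGHSZ: children DHZ:{T}, GS:{G,T} ∩→ {T}; cost 0
[col 4] DGHRSZ: children DGHSZ:{T}, R:{A} ∪→ {A,T}; cost 1
[col 5] DH: children D:{G}, H:{T} ∪→ {G,T}; cost 1
[col 5] DHZ: children DH:{G,T}, Z:{T} ∩→ {T}; cost 0
[col 5] GS: children G:{C}, S:{G} ∪→ {C,G}; cost 1
[col 5] DGHSZ: children DHZ:{T}, GS:{C,G} ∪→ {C,G,T}; cost 1
[col 5] DGHRSZ: children DGHSZ:{C,G,T}, R:{T} ∩→ {T}; cost 0
per-site changes: [3, 3, 4, 3, 2, 3]; total = 18

18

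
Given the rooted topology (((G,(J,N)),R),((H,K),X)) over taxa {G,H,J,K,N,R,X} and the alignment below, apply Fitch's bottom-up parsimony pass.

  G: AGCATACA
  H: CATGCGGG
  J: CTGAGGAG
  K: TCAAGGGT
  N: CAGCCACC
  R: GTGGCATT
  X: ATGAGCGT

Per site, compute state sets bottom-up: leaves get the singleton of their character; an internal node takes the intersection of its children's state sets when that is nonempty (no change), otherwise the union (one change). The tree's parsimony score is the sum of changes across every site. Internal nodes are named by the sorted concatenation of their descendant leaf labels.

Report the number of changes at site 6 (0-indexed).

3

[col 0] JN: children J:{C}, N:{C} ∩→ {C}; cost 0
[col 0] GJN: children G:{A}, JN:{C} ∪→ {A,C}; cost 1
[col 0] GJNR: children GJN:{A,C}, R:{G} ∪→ {A,C,G}; cost 1
[col 0] HK: children H:{C}, K:{T} ∪→ {C,T}; cost 1
[col 0] HKX: children HK:{C,T}, X:{A} ∪→ {A,C,T}; cost 1
[col 0] GHJKNRX: children GJNR:{A,C,G}, HKX:{A,C,T} ∩→ {A,C}; cost 0
[col 1] JN: children J:{T}, N:{A} ∪→ {A,T}; cost 1
[col 1] GJN: children G:{G}, JN:{A,T} ∪→ {A,G,T}; cost 1
[col 1] GJNR: children GJN:{A,G,T}, R:{T} ∩→ {T}; cost 0
[col 1] HK: children H:{A}, K:{C} ∪→ {A,C}; cost 1
[col 1] HKX: children HK:{A,C}, X:{T} ∪→ {A,C,T}; cost 1
[col 1] GHJKNRX: children GJNR:{T}, HKX:{A,C,T} ∩→ {T}; cost 0
[col 2] JN: children J:{G}, N:{G} ∩→ {G}; cost 0
[col 2] GJN: children G:{C}, JN:{G} ∪→ {C,G}; cost 1
[col 2] GJNR: children GJN:{C,G}, R:{G} ∩→ {G}; cost 0
[col 2] HK: children H:{T}, K:{A} ∪→ {A,T}; cost 1
[col 2] HKX: children HK:{A,T}, X:{G} ∪→ {A,G,T}; cost 1
[col 2] GHJKNRX: children GJNR:{G}, HKX:{A,G,T} ∩→ {G}; cost 0
[col 3] JN: children J:{A}, N:{C} ∪→ {A,C}; cost 1
[col 3] GJN: children G:{A}, JN:{A,C} ∩→ {A}; cost 0
[col 3] GJNR: children GJN:{A}, R:{G} ∪→ {A,G}; cost 1
[col 3] HK: children H:{G}, K:{A} ∪→ {A,G}; cost 1
[col 3] HKX: children HK:{A,G}, X:{A} ∩→ {A}; cost 0
[col 3] GHJKNRX: children GJNR:{A,G}, HKX:{A} ∩→ {A}; cost 0
[col 4] JN: children J:{G}, N:{C} ∪→ {C,G}; cost 1
[col 4] GJN: children G:{T}, JN:{C,G} ∪→ {C,G,T}; cost 1
[col 4] GJNR: children GJN:{C,G,T}, R:{C} ∩→ {C}; cost 0
[col 4] HK: children H:{C}, K:{G} ∪→ {C,G}; cost 1
[col 4] HKX: children HK:{C,G}, X:{G} ∩→ {G}; cost 0
[col 4] GHJKNRX: children GJNR:{C}, HKX:{G} ∪→ {C,G}; cost 1
[col 5] JN: children J:{G}, N:{A} ∪→ {A,G}; cost 1
[col 5] GJN: children G:{A}, JN:{A,G} ∩→ {A}; cost 0
[col 5] GJNR: children GJN:{A}, R:{A} ∩→ {A}; cost 0
[col 5] HK: children H:{G}, K:{G} ∩→ {G}; cost 0
[col 5] HKX: children HK:{G}, X:{C} ∪→ {C,G}; cost 1
[col 5] GHJKNRX: children GJNR:{A}, HKX:{C,G} ∪→ {A,C,G}; cost 1
[col 6] JN: children J:{A}, N:{C} ∪→ {A,C}; cost 1
[col 6] GJN: children G:{C}, JN:{A,C} ∩→ {C}; cost 0
[col 6] GJNR: children GJN:{C}, R:{T} ∪→ {C,T}; cost 1
[col 6] HK: children H:{G}, K:{G} ∩→ {G}; cost 0
[col 6] HKX: children HK:{G}, X:{G} ∩→ {G}; cost 0
[col 6] GHJKNRX: children GJNR:{C,T}, HKX:{G} ∪→ {C,G,T}; cost 1
[col 7] JN: children J:{G}, N:{C} ∪→ {C,G}; cost 1
[col 7] GJN: children G:{A}, JN:{C,G} ∪→ {A,C,G}; cost 1
[col 7] GJNR: children GJN:{A,C,G}, R:{T} ∪→ {A,C,G,T}; cost 1
[col 7] HK: children H:{G}, K:{T} ∪→ {G,T}; cost 1
[col 7] HKX: children HK:{G,T}, X:{T} ∩→ {T}; cost 0
[col 7] GHJKNRX: children GJNR:{A,C,G,T}, HKX:{T} ∩→ {T}; cost 0
per-site changes: [4, 4, 3, 3, 4, 3, 3, 4]; total = 28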